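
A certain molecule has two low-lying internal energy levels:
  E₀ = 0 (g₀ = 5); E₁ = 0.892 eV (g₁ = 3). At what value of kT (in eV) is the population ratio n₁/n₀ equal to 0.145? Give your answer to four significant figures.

n₁/n₀ = (g₁/g₀) exp[−(E₁−E₀)/kT] = 0.145.
⇒ (E₁−E₀)/kT = ln((3/5)/0.145) = ln(4.13793) = 1.42020.
kT = 0.892 eV / 1.42020 = 0.6281 eV.

0.6281 eV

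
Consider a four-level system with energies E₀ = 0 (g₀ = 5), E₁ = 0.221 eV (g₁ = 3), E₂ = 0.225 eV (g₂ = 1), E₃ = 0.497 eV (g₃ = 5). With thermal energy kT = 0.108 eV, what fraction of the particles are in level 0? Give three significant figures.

0.899

Eᵢ/kT = 0, 2.0463, 2.0833, 4.6019.
Z = Σ gᵢe^(−Eᵢ/kT) = 5·e^(−0) + 3·e^(−2.0463) + 1·e^(−2.0833) + 5·e^(−4.6019) = 5.0000 + 0.38764 + 0.12452 + 0.050164 = 5.5623.
P₀ = g₀ e^(−E₀/kT) / Z = 5.0000/5.5623 = 0.899.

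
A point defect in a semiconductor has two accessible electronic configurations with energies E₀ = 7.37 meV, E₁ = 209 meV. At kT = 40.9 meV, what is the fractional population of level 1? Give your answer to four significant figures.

0.007176

Eᵢ/kT = 0.180196, 5.11002.
Z = Σ e^(−Eᵢ/kT) = e^(−0.180196) + e^(−5.11002) = 0.835107 + 0.00603596 = 0.841143.
P₁ = e^(−E₁/kT) / Z = 0.00603596/0.841143 = 0.007176.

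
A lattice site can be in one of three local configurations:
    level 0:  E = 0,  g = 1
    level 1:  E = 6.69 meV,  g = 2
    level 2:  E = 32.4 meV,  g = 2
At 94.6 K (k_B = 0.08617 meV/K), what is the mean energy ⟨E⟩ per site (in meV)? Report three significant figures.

3.71 meV

k_BT = 0.08617 × 94.6 K = 8.1517 meV.
Eᵢ/kT = 0, 0.82069, 3.9746.
Z = Σ gᵢe^(−Eᵢ/kT) = 1·e^(−0) + 2·e^(−0.82069) + 2·e^(−3.9746) = 1.0000 + 0.88026 + 0.037574 = 1.9178.
⟨E⟩ = Σ Eᵢ gᵢe^(−Eᵢ/kT) / Z = (0·1.0000 + 6.69·0.88026 + 32.4·0.037574) / 1.9178 = 3.71 meV.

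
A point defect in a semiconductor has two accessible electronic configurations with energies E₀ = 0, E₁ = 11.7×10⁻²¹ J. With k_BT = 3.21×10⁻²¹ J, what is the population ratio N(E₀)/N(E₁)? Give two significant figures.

38

n₀/n₁ = exp[−(E₀−E₁)/kT] = exp(−(-11.7 ×10⁻²¹ J)/(3.21 ×10⁻²¹ J)) = exp(3.645) = 38.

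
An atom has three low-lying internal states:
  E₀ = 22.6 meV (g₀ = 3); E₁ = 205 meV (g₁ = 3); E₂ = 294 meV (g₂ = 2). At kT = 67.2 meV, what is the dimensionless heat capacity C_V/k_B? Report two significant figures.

0.59

Eᵢ/kT = 0.3363, 3.051, 4.375.
Z = Σ gᵢe^(−Eᵢ/kT) = 3·e^(−0.3363) + 3·e^(−3.051) + 2·e^(−4.375) = 2.143 + 0.1419 + 0.02518 = 2.310.
⟨E⟩ = 36.76 meV, ⟨E²⟩ = 3998 meV².
C_V/k_B = (⟨E²⟩ − ⟨E⟩²)/(kT)² = (3998 − 1351)/4516 = 0.59.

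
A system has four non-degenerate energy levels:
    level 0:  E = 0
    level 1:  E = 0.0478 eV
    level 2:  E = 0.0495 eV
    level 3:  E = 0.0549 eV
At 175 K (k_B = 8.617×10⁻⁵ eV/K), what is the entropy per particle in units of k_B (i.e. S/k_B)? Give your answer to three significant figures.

k_BT = 8.617×10⁻⁵ × 175 K = 0.015080 eV.
Eᵢ/kT = 0, 3.1698, 3.2825, 3.6406.
Z = Σ e^(−Eᵢ/kT) = e^(−0) + e^(−3.1698) + e^(−3.2825) + e^(−3.6406) = 1.0000 + 0.042012 + 0.037534 + 0.026237 = 1.1058.
⟨E⟩ = Σ EᵢPᵢ = 0.0047988 eV.
S/k_B = ln Z + ⟨E⟩/kT = ln(1.1058) + 0.0047988/0.015080 = 0.10057 + 0.31822 = 0.419.

0.419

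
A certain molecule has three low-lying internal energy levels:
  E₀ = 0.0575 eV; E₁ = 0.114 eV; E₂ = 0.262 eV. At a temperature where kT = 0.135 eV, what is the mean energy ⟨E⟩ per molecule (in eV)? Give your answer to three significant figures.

Eᵢ/kT = 0.42593, 0.84444, 1.9407.
Z = Σ e^(−Eᵢ/kT) = e^(−0.42593) + e^(−0.84444) + e^(−1.9407) = 0.65316 + 0.42980 + 0.14360 = 1.2266.
⟨E⟩ = Σ Eᵢ e^(−Eᵢ/kT) / Z = (0.0575·0.65316 + 0.114·0.42980 + 0.262·0.14360) / 1.2266 = 0.101 eV.

0.101 eV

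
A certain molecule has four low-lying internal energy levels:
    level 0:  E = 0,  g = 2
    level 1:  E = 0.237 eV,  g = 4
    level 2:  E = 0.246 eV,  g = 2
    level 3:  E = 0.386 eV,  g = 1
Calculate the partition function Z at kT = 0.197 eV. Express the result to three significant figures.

Z = 3.92

Eᵢ/kT = 0, 1.2030, 1.2487, 1.9594.
Z = Σ gᵢe^(−Eᵢ/kT) = 2·e^(−0) + 4·e^(−1.2030) + 2·e^(−1.2487) + 1·e^(−1.9594) = 2.0000 + 1.2012 + 0.57375 + 0.14094 = 3.9159.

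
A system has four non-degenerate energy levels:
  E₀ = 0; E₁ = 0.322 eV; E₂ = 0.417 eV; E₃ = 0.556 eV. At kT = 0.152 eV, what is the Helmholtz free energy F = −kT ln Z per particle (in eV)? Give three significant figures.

-0.0290 eV

Eᵢ/kT = 0, 2.1184, 2.7434, 3.6579.
Z = Σ e^(−Eᵢ/kT) = e^(−0) + e^(−2.1184) + e^(−2.7434) + e^(−3.6579) = 1.0000 + 0.12022 + 0.064351 + 0.025787 = 1.2104.
F = −kT ln Z = −0.152 × ln(1.2104) = −0.152 × 0.19095 = -0.0290 eV.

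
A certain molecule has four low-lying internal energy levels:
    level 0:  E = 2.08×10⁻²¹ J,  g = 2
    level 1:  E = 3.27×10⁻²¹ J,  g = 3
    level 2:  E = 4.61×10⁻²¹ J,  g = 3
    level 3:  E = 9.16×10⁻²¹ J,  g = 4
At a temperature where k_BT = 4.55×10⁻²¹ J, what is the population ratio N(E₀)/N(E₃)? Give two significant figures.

2.4

n₀/n₃ = (g₀/g₃) exp[−(E₀−E₃)/kT] = (2/4) × exp(−(-7.08 ×10⁻²¹ J)/(4.55 ×10⁻²¹ J)) = (2/4) × exp(1.556) = 2.4.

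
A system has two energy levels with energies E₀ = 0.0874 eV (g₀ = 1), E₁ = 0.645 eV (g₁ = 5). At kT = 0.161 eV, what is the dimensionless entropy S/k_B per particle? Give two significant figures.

Eᵢ/kT = 0.5429, 4.006.
Z = Σ gᵢe^(−Eᵢ/kT) = 1·e^(−0.5429) + 5·e^(−4.006) = 0.5811 + 0.09103 = 0.6721.
⟨E⟩ = Σ EᵢPᵢ = 0.1629 eV.
S/k_B = ln Z + ⟨E⟩/kT = ln(0.6721) + 0.1629/0.161 = -0.3973 + 1.012 = 0.61.

0.61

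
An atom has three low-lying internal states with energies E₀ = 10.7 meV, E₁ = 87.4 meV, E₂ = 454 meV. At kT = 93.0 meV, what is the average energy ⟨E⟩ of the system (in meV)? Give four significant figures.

36.54 meV

Eᵢ/kT = 0.115054, 0.939785, 4.88172.
Z = Σ e^(−Eᵢ/kT) = e^(−0.115054) + e^(−0.939785) + e^(−4.88172) = 0.891318 + 0.390712 + 0.00758396 = 1.28961.
⟨E⟩ = Σ Eᵢ e^(−Eᵢ/kT) / Z = (10.7·0.891318 + 87.4·0.390712 + 454·0.00758396) / 1.28961 = 36.54 meV.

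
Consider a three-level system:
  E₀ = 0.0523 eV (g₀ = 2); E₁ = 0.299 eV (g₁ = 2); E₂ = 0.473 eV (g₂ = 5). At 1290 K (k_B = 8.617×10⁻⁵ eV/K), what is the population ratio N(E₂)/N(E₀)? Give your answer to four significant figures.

k_BT = 8.617×10⁻⁵ × 1290 K = 0.111159 eV.
n₂/n₀ = (g₂/g₀) exp[−(E₂−E₀)/kT] = (5/2) × exp(−(0.4207 eV)/(0.111159 eV)) = (5/2) × exp(-3.78467) = 0.05679.

0.05679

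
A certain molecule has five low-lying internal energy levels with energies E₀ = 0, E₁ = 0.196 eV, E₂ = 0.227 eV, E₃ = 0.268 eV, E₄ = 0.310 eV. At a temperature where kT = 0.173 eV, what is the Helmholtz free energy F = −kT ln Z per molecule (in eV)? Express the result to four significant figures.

-0.1173 eV

Eᵢ/kT = 0, 1.13295, 1.31214, 1.54913, 1.79191.
Z = Σ e^(−Eᵢ/kT) = e^(−0) + e^(−1.13295) + e^(−1.31214) + e^(−1.54913) + e^(−1.79191) = 1.00000 + 0.322082 + 0.269243 + 0.212433 + 0.166642 = 1.97040.
F = −kT ln Z = −0.173 × ln(1.97040) = −0.173 × 0.678237 = -0.1173 eV.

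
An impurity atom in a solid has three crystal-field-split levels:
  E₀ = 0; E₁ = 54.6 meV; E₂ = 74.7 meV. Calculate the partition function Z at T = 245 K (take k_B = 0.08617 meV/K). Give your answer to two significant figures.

k_BT = 0.08617 × 245 K = 21.11 meV.
Eᵢ/kT = 0, 2.586, 3.539.
Z = Σ e^(−Eᵢ/kT) = e^(−0) + e^(−2.586) + e^(−3.539) = 1.000 + 0.07532 + 0.02904 = 1.104.

Z = 1.1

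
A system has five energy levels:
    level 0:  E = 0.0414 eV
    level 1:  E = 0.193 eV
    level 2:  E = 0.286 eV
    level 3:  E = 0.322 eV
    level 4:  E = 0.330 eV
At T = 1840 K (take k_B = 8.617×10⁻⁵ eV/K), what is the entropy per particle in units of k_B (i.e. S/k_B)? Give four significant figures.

1.328

k_BT = 8.617×10⁻⁵ × 1840 K = 0.158553 eV.
Eᵢ/kT = 0.261111, 1.21726, 1.80381, 2.03087, 2.08132.
Z = Σ e^(−Eᵢ/kT) = e^(−0.261111) + e^(−1.21726) + e^(−1.80381) + e^(−2.03087) + e^(−2.08132) = 0.770195 + 0.296040 + 0.164670 + 0.131221 + 0.124765 = 1.48689.
⟨E⟩ = Σ EᵢPᵢ = 0.147652 eV.
S/k_B = ln Z + ⟨E⟩/kT = ln(1.48689) + 0.147652/0.158553 = 0.396687 + 0.931247 = 1.328.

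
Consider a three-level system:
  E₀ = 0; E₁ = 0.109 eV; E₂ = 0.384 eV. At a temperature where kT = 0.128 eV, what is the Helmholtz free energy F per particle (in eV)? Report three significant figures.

-0.0499 eV

Eᵢ/kT = 0, 0.85156, 3.0000.
Z = Σ e^(−Eᵢ/kT) = e^(−0) + e^(−0.85156) + e^(−3.0000) = 1.0000 + 0.42675 + 0.049787 = 1.4765.
F = −kT ln Z = −0.128 × ln(1.4765) = −0.128 × 0.38967 = -0.0499 eV.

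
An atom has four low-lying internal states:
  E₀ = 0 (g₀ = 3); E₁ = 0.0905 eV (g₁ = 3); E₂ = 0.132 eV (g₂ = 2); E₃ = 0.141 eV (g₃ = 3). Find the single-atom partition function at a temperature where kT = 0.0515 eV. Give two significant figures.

Z = 3.9

Eᵢ/kT = 0, 1.757, 2.563, 2.738.
Z = Σ gᵢe^(−Eᵢ/kT) = 3·e^(−0) + 3·e^(−1.757) + 2·e^(−2.563) + 3·e^(−2.738) = 3.000 + 0.5177 + 0.1541 + 0.1941 = 3.866.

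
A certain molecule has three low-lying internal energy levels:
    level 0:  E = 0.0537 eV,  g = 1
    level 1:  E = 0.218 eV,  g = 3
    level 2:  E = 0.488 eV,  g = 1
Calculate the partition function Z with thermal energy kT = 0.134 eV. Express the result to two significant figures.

Z = 1.3

Eᵢ/kT = 0.4007, 1.627, 3.642.
Z = Σ gᵢe^(−Eᵢ/kT) = 1·e^(−0.4007) + 3·e^(−1.627) + 1·e^(−3.642) = 0.6699 + 0.5896 + 0.02620 = 1.286.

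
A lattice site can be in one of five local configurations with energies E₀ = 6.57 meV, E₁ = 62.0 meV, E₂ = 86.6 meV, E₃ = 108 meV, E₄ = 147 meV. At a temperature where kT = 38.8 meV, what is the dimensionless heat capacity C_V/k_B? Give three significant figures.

Eᵢ/kT = 0.16933, 1.5979, 2.2320, 2.7835, 3.7887.
Z = Σ e^(−Eᵢ/kT) = e^(−0.16933) + e^(−1.5979) + e^(−2.2320) + e^(−2.7835) + e^(−3.7887) = 0.84423 + 0.20232 + 0.10731 + 0.061822 + 0.022625 = 1.2383.
⟨E⟩ = 30.191 meV, ⟨E²⟩ = 2284.5 meV².
C_V/k_B = (⟨E²⟩ − ⟨E⟩²)/(kT)² = (2284.5 − 911.50)/1505.4 = 0.912.

0.912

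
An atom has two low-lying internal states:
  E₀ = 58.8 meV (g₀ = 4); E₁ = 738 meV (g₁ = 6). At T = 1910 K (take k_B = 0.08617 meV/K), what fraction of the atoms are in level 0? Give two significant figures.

k_BT = 0.08617 × 1910 K = 164.6 meV.
Eᵢ/kT = 0.3572, 4.484.
Z = Σ gᵢe^(−Eᵢ/kT) = 4·e^(−0.3572) + 6·e^(−4.484) = 2.799 + 0.06773 = 2.867.
P₀ = g₀ e^(−E₀/kT) / Z = 2.799/2.867 = 0.98.

0.98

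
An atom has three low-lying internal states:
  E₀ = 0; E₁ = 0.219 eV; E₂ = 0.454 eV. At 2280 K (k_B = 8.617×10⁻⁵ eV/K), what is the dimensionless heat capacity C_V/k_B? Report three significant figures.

0.483

k_BT = 8.617×10⁻⁵ × 2280 K = 0.19647 eV.
Eᵢ/kT = 0, 1.1147, 2.3108.
Z = Σ e^(−Eᵢ/kT) = e^(−0) + e^(−1.1147) + e^(−2.3108) = 1.0000 + 0.32801 + 0.099182 = 1.4272.
⟨E⟩ = 0.081883 eV, ⟨E²⟩ = 0.025347 eV².
C_V/k_B = (⟨E²⟩ − ⟨E⟩²)/(kT)² = (0.025347 − 0.0067048)/0.038600 = 0.483.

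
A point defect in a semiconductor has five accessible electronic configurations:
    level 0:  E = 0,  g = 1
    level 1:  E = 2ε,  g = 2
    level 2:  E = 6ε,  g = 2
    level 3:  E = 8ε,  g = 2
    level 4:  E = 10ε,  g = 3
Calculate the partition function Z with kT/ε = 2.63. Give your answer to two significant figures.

Eᵢ/kT = 0, 0.7605, 2.281, 3.042, 3.802.
Z = Σ gᵢe^(−Eᵢ/kT) = 1·e^(−0) + 2·e^(−0.7605) + 2·e^(−2.281) + 2·e^(−3.042) + 3·e^(−3.802) = 1.000 + 0.9349 + 0.2044 + 0.09548 + 0.06698 = 2.302.

Z = 2.3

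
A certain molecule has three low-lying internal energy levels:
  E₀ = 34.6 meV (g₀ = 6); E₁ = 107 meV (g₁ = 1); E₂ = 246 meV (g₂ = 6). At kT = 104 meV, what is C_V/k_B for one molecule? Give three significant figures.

0.408

Eᵢ/kT = 0.33269, 1.0288, 2.3654.
Z = Σ gᵢe^(−Eᵢ/kT) = 6·e^(−0.33269) + 1·e^(−1.0288) + 6·e^(−2.3654) = 4.3020 + 0.35744 + 0.56347 = 5.2229.
⟨E⟩ = 62.362 meV, ⟨E²⟩ = 8298.4 meV².
C_V/k_B = (⟨E²⟩ − ⟨E⟩²)/(kT)² = (8298.4 − 3889.0)/10816 = 0.408.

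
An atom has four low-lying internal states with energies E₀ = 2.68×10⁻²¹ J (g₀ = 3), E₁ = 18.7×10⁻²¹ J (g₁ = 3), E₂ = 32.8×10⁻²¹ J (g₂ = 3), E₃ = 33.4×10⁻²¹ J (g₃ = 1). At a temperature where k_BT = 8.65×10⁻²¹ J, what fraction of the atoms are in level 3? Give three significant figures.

0.00799

Eᵢ/kT = 0.30983, 2.1618, 3.7919, 3.8613.
Z = Σ gᵢe^(−Eᵢ/kT) = 3·e^(−0.30983) + 3·e^(−2.1618) + 3·e^(−3.7919) + 1·e^(−3.8613) = 2.2007 + 0.34535 + 0.067658 + 0.021041 = 2.6347.
P₃ = g₃ e^(−E₃/kT) / Z = 0.021041/2.6347 = 0.00799.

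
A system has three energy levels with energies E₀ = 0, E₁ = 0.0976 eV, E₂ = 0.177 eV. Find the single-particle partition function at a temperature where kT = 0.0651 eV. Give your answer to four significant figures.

Eᵢ/kT = 0, 1.49923, 2.71889.
Z = Σ e^(−Eᵢ/kT) = e^(−0) + e^(−1.49923) + e^(−2.71889) = 1.00000 + 0.223302 + 0.0659479 = 1.28925.

Z = 1.289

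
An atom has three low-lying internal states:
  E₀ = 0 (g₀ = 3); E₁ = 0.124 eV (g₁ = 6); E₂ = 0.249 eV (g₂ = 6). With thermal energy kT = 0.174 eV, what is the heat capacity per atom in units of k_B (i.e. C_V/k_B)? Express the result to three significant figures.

0.284

Eᵢ/kT = 0, 0.71264, 1.4310.
Z = Σ gᵢe^(−Eᵢ/kT) = 3·e^(−0) + 6·e^(−0.71264) + 6·e^(−1.4310) = 3.0000 + 2.9421 + 1.4344 = 7.3765.
⟨E⟩ = 0.097876 eV, ⟨E²⟩ = 0.018189 eV².
C_V/k_B = (⟨E²⟩ − ⟨E⟩²)/(kT)² = (0.018189 − 0.0095797)/0.030276 = 0.284.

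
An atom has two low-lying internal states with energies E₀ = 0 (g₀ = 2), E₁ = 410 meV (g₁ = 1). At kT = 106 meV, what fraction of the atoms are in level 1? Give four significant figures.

0.01034

Eᵢ/kT = 0, 3.86792.
Z = Σ gᵢe^(−Eᵢ/kT) = 2·e^(−0) + 1·e^(−3.86792) = 2.00000 + 0.0209018 = 2.02090.
P₁ = g₁ e^(−E₁/kT) / Z = 0.0209018/2.02090 = 0.01034.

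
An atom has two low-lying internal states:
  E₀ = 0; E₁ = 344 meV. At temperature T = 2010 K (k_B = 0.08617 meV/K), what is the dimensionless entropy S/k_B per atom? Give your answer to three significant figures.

0.368

k_BT = 0.08617 × 2010 K = 173.20 meV.
Eᵢ/kT = 0, 1.9861.
Z = Σ e^(−Eᵢ/kT) = e^(−0) + e^(−1.9861) = 1.0000 + 0.13723 = 1.1372.
⟨E⟩ = Σ EᵢPᵢ = 41.512 meV.
S/k_B = ln Z + ⟨E⟩/kT = ln(1.1372) + 41.512/173.20 = 0.12857 + 0.23968 = 0.368.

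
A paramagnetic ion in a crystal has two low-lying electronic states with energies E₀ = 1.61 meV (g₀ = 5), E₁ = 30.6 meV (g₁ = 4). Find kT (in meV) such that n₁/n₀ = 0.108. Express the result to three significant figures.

n₁/n₀ = (g₁/g₀) exp[−(E₁−E₀)/kT] = 0.108.
⇒ (E₁−E₀)/kT = ln((4/5)/0.108) = ln(7.4074) = 2.0025.
kT = 28.99 meV / 2.0025 = 14.5 meV.

14.5 meV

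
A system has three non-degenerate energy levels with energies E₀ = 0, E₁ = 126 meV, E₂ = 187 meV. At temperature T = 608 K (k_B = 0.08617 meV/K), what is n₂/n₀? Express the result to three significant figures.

0.0282

k_BT = 0.08617 × 608 K = 52.391 meV.
n₂/n₀ = exp[−(E₂−E₀)/kT] = exp(−(187 meV)/(52.391 meV)) = exp(-3.5693) = 0.0282.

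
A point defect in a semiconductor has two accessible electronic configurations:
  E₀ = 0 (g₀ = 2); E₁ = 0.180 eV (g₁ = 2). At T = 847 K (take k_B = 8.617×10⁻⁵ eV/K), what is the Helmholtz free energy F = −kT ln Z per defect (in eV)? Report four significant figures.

-0.05654 eV

k_BT = 8.617×10⁻⁵ × 847 K = 0.0729860 eV.
Eᵢ/kT = 0, 2.46623.
Z = Σ gᵢe^(−Eᵢ/kT) = 2·e^(−0) + 2·e^(−2.46623) = 2.00000 + 0.169809 = 2.16981.
F = −kT ln Z = −0.0729860 × ln(2.16981) = −0.0729860 × 0.774640 = -0.05654 eV.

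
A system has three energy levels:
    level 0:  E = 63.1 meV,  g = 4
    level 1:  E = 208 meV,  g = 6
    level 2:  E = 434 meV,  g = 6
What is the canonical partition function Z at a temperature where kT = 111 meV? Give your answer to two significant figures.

Eᵢ/kT = 0.5685, 1.874, 3.910.
Z = Σ gᵢe^(−Eᵢ/kT) = 4·e^(−0.5685) + 6·e^(−1.874) + 6·e^(−3.910) = 2.265 + 0.9211 + 0.1202 = 3.306.

Z = 3.3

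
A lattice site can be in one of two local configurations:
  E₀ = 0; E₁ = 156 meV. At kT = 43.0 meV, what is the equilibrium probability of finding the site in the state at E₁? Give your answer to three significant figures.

Eᵢ/kT = 0, 3.6279.
Z = Σ e^(−Eᵢ/kT) = e^(−0) + e^(−3.6279) = 1.0000 + 0.026572 = 1.0266.
P₁ = e^(−E₁/kT) / Z = 0.026572/1.0266 = 0.0259.

0.0259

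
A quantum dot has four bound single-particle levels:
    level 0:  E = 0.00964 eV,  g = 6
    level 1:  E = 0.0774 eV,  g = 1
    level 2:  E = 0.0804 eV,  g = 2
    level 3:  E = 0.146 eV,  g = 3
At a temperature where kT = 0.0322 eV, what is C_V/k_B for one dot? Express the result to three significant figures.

0.353

Eᵢ/kT = 0.29938, 2.4037, 2.4969, 4.5342.
Z = Σ gᵢe^(−Eᵢ/kT) = 6·e^(−0.29938) + 1·e^(−2.4037) + 2·e^(−2.4969) + 3·e^(−4.5342) = 4.4477 + 0.090383 + 0.16468 + 0.032206 = 4.7350.
⟨E⟩ = 0.014322 eV, ⟨E²⟩ = 0.00057145 eV².
C_V/k_B = (⟨E²⟩ − ⟨E⟩²)/(kT)² = (0.00057145 − 0.00020512)/0.0010368 = 0.353.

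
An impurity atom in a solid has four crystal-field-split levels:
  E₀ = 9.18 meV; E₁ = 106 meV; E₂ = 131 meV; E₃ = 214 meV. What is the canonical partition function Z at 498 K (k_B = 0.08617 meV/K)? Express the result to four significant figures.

Z = 0.9460

k_BT = 0.08617 × 498 K = 42.9127 meV.
Eᵢ/kT = 0.213923, 2.47013, 3.05271, 4.98687.
Z = Σ e^(−Eᵢ/kT) = e^(−0.213923) + e^(−2.47013) + e^(−3.05271) + e^(−4.98687) = 0.807411 + 0.0845739 + 0.0472308 + 0.00682700 = 0.946043.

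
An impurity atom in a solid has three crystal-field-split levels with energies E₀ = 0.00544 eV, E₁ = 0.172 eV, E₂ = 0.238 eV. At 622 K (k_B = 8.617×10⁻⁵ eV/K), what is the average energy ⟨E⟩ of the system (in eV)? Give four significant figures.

0.01535 eV

k_BT = 8.617×10⁻⁵ × 622 K = 0.0535977 eV.
Eᵢ/kT = 0.101497, 3.20909, 4.44049.
Z = Σ e^(−Eᵢ/kT) = e^(−0.101497) + e^(−3.20909) + e^(−4.44049) = 0.903484 + 0.0403934 + 0.0117902 = 0.955668.
⟨E⟩ = Σ Eᵢ e^(−Eᵢ/kT) / Z = (0.00544·0.903484 + 0.172·0.0403934 + 0.238·0.0117902) / 0.955668 = 0.01535 eV.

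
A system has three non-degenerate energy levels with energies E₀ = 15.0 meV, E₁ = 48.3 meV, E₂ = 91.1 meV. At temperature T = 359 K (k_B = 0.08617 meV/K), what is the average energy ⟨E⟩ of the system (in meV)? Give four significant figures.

27.52 meV

k_BT = 0.08617 × 359 K = 30.9350 meV.
Eᵢ/kT = 0.484888, 1.56134, 2.94488.
Z = Σ e^(−Eᵢ/kT) = e^(−0.484888) + e^(−1.56134) + e^(−2.94488) = 0.615766 + 0.209855 + 0.0526084 = 0.878229.
⟨E⟩ = Σ Eᵢ e^(−Eᵢ/kT) / Z = (15.0·0.615766 + 48.3·0.209855 + 91.1·0.0526084) / 0.878229 = 27.52 meV.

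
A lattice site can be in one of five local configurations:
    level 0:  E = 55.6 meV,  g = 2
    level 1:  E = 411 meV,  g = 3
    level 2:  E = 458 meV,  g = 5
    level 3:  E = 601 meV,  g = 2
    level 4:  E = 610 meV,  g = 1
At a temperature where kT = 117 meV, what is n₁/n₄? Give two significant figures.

16

n₁/n₄ = (g₁/g₄) exp[−(E₁−E₄)/kT] = (3/1) × exp(−(-199 meV)/(117 meV)) = (3/1) × exp(1.701) = 16.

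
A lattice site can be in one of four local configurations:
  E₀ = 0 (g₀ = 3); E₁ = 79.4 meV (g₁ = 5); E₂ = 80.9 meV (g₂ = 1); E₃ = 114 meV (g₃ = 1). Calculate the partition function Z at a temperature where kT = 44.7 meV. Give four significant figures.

Eᵢ/kT = 0, 1.77629, 1.80984, 2.55034.
Z = Σ gᵢe^(−Eᵢ/kT) = 3·e^(−0) + 5·e^(−1.77629) + 1·e^(−1.80984) + 1·e^(−2.55034) = 3.00000 + 0.846325 + 0.163680 + 0.0780551 = 4.08806.

Z = 4.088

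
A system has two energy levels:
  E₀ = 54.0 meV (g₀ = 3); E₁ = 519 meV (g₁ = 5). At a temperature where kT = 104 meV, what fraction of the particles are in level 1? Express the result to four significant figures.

Eᵢ/kT = 0.519231, 4.99038.
Z = Σ gᵢe^(−Eᵢ/kT) = 3·e^(−0.519231) + 5·e^(−4.99038) = 1.78493 + 0.0340154 = 1.81895.
P₁ = g₁ e^(−E₁/kT) / Z = 0.0340154/1.81895 = 0.01870.

0.01870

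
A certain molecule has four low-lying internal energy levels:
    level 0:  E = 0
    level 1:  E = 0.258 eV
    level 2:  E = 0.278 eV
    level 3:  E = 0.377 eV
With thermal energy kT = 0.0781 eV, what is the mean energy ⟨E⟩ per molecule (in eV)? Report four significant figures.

Eᵢ/kT = 0, 3.30346, 3.55954, 4.82714.
Z = Σ e^(−Eᵢ/kT) = e^(−0) + e^(−3.30346) + e^(−3.55954) + e^(−4.82714) = 1.00000 + 0.0367558 + 0.0284519 + 0.00800940 = 1.07322.
⟨E⟩ = Σ Eᵢ e^(−Eᵢ/kT) / Z = (0·1.00000 + 0.258·0.0367558 + 0.278·0.0284519 + 0.377·0.00800940) / 1.07322 = 0.01902 eV.

0.01902 eV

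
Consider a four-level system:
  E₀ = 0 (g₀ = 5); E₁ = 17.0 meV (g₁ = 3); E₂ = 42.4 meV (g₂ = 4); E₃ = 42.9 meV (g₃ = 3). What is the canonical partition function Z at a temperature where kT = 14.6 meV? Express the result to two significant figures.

Eᵢ/kT = 0, 1.164, 2.904, 2.938.
Z = Σ gᵢe^(−Eᵢ/kT) = 5·e^(−0) + 3·e^(−1.164) + 4·e^(−2.904) + 3·e^(−2.938) = 5.000 + 0.9367 + 0.2192 + 0.1589 = 6.315.

Z = 6.3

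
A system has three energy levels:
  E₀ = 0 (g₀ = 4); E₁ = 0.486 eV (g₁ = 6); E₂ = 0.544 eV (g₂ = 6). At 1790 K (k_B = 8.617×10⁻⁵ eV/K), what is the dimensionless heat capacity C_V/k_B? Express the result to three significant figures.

k_BT = 8.617×10⁻⁵ × 1790 K = 0.15424 eV.
Eᵢ/kT = 0, 3.1509, 3.5270.
Z = Σ gᵢe^(−Eᵢ/kT) = 4·e^(−0) + 6·e^(−3.1509) + 6·e^(−3.5270) = 4.0000 + 0.25688 + 0.17636 = 4.4332.
⟨E⟩ = 0.049802 eV, ⟨E²⟩ = 0.025459 eV².
C_V/k_B = (⟨E²⟩ − ⟨E⟩²)/(kT)² = (0.025459 − 0.0024802)/0.023790 = 0.966.

0.966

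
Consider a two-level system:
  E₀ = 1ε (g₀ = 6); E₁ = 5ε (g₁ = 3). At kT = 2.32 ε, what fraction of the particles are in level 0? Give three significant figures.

Eᵢ/kT = 0.43103, 2.1552.
Z = Σ gᵢe^(−Eᵢ/kT) = 6·e^(−0.43103) + 3·e^(−2.1552) = 3.8990 + 0.34764 = 4.2466.
P₀ = g₀ e^(−E₀/kT) / Z = 3.8990/4.2466 = 0.918.

0.918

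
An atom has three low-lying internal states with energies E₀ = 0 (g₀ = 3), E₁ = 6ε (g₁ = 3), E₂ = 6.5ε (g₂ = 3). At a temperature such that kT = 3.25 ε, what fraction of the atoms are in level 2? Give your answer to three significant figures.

Eᵢ/kT = 0, 1.8462, 2.0000.
Z = Σ gᵢe^(−Eᵢ/kT) = 3·e^(−0) + 3·e^(−1.8462) + 3·e^(−2.0000) = 3.0000 + 0.47351 + 0.40601 = 3.8795.
P₂ = g₂ e^(−E₂/kT) / Z = 0.40601/3.8795 = 0.105.

0.105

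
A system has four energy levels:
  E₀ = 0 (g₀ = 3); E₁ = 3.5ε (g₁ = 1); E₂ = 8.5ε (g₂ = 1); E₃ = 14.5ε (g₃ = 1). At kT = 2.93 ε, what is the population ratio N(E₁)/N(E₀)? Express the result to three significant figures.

n₁/n₀ = (g₁/g₀) exp[−(E₁−E₀)/kT] = (1/3) × exp(−(3.5ε)/(2.93ε)) = (1/3) × exp(-1.1945) = 0.101.

0.101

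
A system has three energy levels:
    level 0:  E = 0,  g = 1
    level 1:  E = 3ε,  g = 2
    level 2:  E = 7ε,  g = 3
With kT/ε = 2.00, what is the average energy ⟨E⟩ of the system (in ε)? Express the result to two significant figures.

1.3 ε

Eᵢ/kT = 0, 1.500, 3.500.
Z = Σ gᵢe^(−Eᵢ/kT) = 1·e^(−0) + 2·e^(−1.500) + 3·e^(−3.500) = 1.000 + 0.4463 + 0.09059 = 1.537.
⟨E⟩ = Σ Eᵢ gᵢe^(−Eᵢ/kT) / Z = (0·1.000 + 3·0.4463 + 7·0.09059) / 1.537 = 1.3 ε.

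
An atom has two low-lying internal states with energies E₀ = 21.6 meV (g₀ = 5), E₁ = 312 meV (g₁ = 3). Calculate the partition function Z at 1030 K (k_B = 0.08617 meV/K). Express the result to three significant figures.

k_BT = 0.08617 × 1030 K = 88.755 meV.
Eᵢ/kT = 0.24337, 3.5153.
Z = Σ gᵢe^(−Eᵢ/kT) = 5·e^(−0.24337) + 3·e^(−3.5153) = 3.9199 + 0.089217 = 4.0091.

Z = 4.01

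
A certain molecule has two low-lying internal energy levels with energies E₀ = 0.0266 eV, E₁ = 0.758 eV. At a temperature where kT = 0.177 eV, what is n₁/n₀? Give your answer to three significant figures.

n₁/n₀ = exp[−(E₁−E₀)/kT] = exp(−(0.7314 eV)/(0.177 eV)) = exp(-4.1322) = 0.0160.

0.0160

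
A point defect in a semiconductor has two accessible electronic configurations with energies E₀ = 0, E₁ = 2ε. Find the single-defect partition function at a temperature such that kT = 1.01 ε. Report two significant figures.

Z = 1.1

Eᵢ/kT = 0, 1.980.
Z = Σ e^(−Eᵢ/kT) = e^(−0) + e^(−1.980) = 1.000 + 0.1381 = 1.138.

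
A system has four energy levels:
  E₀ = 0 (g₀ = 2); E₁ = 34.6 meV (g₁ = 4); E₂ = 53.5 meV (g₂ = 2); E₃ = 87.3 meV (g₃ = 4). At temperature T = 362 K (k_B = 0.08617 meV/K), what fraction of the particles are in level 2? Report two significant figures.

k_BT = 0.08617 × 362 K = 31.19 meV.
Eᵢ/kT = 0, 1.109, 1.715, 2.799.
Z = Σ gᵢe^(−Eᵢ/kT) = 2·e^(−0) + 4·e^(−1.109) + 2·e^(−1.715) + 4·e^(−2.799) = 2.000 + 1.320 + 0.3599 + 0.2435 = 3.923.
P₂ = g₂ e^(−E₂/kT) / Z = 0.3599/3.923 = 0.092.

0.092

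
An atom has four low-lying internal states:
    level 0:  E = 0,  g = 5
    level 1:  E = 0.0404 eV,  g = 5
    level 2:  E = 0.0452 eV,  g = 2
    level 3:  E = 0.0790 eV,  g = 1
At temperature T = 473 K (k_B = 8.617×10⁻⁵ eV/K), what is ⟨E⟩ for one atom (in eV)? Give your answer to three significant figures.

k_BT = 8.617×10⁻⁵ × 473 K = 0.040758 eV.
Eᵢ/kT = 0, 0.99122, 1.1090, 1.9383.
Z = Σ gᵢe^(−Eᵢ/kT) = 5·e^(−0) + 5·e^(−0.99122) + 2·e^(−1.1090) + 1·e^(−1.9383) = 5.0000 + 1.8556 + 0.65978 + 0.14395 = 7.6593.
⟨E⟩ = Σ Eᵢ gᵢe^(−Eᵢ/kT) / Z = (0·5.0000 + 0.0404·1.8556 + 0.0452·0.65978 + 0.0790·0.14395) / 7.6593 = 0.0152 eV.

0.0152 eV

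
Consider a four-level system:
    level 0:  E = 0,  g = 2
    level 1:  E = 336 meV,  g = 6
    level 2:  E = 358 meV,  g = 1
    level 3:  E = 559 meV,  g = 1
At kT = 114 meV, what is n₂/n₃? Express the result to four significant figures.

n₂/n₃ = (g₂/g₃) exp[−(E₂−E₃)/kT] = (1/1) × exp(−(-201 meV)/(114 meV)) = (1/1) × exp(1.76316) = 5.831.

5.831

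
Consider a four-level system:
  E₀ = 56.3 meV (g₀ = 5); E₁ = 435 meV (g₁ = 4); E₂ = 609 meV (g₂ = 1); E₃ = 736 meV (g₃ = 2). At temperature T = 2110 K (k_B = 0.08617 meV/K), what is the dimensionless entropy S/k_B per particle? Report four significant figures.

1.965

k_BT = 0.08617 × 2110 K = 181.819 meV.
Eᵢ/kT = 0.309649, 2.39249, 3.34948, 4.04798.
Z = Σ gᵢe^(−Eᵢ/kT) = 5·e^(−0.309649) + 4·e^(−2.39249) + 1·e^(−3.34948) + 2·e^(−4.04798) = 3.66852 + 0.365607 + 0.0351026 + 0.0349152 = 4.10414.
⟨E⟩ = Σ EᵢPᵢ = 100.545 meV.
S/k_B = ln Z + ⟨E⟩/kT = ln(4.10414) + 100.545/181.819 = 1.41200 + 0.552995 = 1.965.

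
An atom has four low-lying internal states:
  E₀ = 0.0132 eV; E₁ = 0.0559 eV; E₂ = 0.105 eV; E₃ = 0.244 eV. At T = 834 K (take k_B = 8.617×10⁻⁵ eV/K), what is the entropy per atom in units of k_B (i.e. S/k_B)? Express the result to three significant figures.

k_BT = 8.617×10⁻⁵ × 834 K = 0.071866 eV.
Eᵢ/kT = 0.18368, 0.77784, 1.4611, 3.3952.
Z = Σ e^(−Eᵢ/kT) = e^(−0.18368) + e^(−0.77784) + e^(−1.4611) + e^(−3.3952) = 0.83220 + 0.45940 + 0.23198 + 0.033534 = 1.5571.
⟨E⟩ = Σ EᵢPᵢ = 0.044445 eV.
S/k_B = ln Z + ⟨E⟩/kT = ln(1.5571) + 0.044445/0.071866 = 0.44283 + 0.61844 = 1.06.

1.06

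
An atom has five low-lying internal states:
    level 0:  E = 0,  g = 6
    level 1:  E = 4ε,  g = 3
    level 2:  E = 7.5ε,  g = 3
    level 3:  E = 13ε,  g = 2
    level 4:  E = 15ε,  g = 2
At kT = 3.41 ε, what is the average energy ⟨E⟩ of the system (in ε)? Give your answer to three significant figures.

0.976 ε

Eᵢ/kT = 0, 1.1730, 2.1994, 3.8123, 4.3988.
Z = Σ gᵢe^(−Eᵢ/kT) = 6·e^(−0) + 3·e^(−1.1730) + 3·e^(−2.1994) + 2·e^(−3.8123) + 2·e^(−4.3988) = 6.0000 + 0.92831 + 0.33261 + 0.044195 + 0.024584 = 7.3297.
⟨E⟩ = Σ Eᵢ gᵢe^(−Eᵢ/kT) / Z = (0·6.0000 + 4·0.92831 + 7.5·0.33261 + 13·0.044195 + 15·0.024584) / 7.3297 = 0.976 ε.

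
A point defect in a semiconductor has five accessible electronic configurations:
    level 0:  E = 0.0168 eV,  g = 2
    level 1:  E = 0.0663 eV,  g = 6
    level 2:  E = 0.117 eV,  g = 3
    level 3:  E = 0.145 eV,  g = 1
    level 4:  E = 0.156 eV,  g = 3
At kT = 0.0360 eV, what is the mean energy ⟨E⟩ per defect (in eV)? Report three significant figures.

0.0448 eV

Eᵢ/kT = 0.46667, 1.8417, 3.2500, 4.0278, 4.3333.
Z = Σ gᵢe^(−Eᵢ/kT) = 2·e^(−0.46667) + 6·e^(−1.8417) + 3·e^(−3.2500) + 1·e^(−4.0278) + 3·e^(−4.3333) = 1.2542 + 0.95129 + 0.11632 + 0.017813 + 0.039372 = 2.3790.
⟨E⟩ = Σ Eᵢ gᵢe^(−Eᵢ/kT) / Z = (0.0168·1.2542 + 0.0663·0.95129 + 0.117·0.11632 + 0.145·0.017813 + 0.156·0.039372) / 2.3790 = 0.0448 eV.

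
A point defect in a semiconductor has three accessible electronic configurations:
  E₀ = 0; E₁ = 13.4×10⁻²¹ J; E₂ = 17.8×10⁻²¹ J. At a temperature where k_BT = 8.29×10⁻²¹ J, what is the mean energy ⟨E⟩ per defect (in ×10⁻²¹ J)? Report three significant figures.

Eᵢ/kT = 0, 1.6164, 2.1472.
Z = Σ e^(−Eᵢ/kT) = e^(−0) + e^(−1.6164) + e^(−2.1472) = 1.0000 + 0.19861 + 0.11681 = 1.3154.
⟨E⟩ = Σ Eᵢ e^(−Eᵢ/kT) / Z = (0·1.0000 + 13.4·0.19861 + 17.8·0.11681) / 1.3154 = 3.60 ×10⁻²¹ J.

3.60 ×10⁻²¹ J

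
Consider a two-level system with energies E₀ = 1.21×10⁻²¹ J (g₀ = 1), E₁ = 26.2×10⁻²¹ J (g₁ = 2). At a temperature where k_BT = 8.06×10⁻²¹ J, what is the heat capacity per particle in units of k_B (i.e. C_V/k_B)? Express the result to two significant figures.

Eᵢ/kT = 0.1501, 3.251.
Z = Σ gᵢe^(−Eᵢ/kT) = 1·e^(−0.1501) + 2·e^(−3.251) = 0.8606 + 0.07747 = 0.9381.
⟨E⟩ = 3.274, ⟨E²⟩ = 58.03.
C_V/k_B = (⟨E²⟩ − ⟨E⟩²)/(kT)² = (58.03 − 10.72)/64.96 = 0.73.

0.73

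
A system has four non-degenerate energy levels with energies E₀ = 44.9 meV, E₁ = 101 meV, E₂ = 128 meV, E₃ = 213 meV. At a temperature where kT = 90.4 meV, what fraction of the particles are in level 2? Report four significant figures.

Eᵢ/kT = 0.496681, 1.11726, 1.41593, 2.35619.
Z = Σ e^(−Eᵢ/kT) = e^(−0.496681) + e^(−1.11726) + e^(−1.41593) + e^(−2.35619) = 0.608547 + 0.327175 + 0.242700 + 0.0947807 = 1.27320.
P₂ = e^(−E₂/kT) / Z = 0.242700/1.27320 = 0.1906.

0.1906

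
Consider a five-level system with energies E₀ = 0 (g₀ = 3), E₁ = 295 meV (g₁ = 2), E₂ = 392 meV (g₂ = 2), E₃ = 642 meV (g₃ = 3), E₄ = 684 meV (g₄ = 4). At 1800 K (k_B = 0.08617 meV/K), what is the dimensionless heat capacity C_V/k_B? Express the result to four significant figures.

0.9357

k_BT = 0.08617 × 1800 K = 155.106 meV.
Eᵢ/kT = 0, 1.90193, 2.52730, 4.13910, 4.40989.
Z = Σ gᵢe^(−Eᵢ/kT) = 3·e^(−0) + 2·e^(−1.90193) + 2·e^(−2.52730) + 3·e^(−4.13910) + 4·e^(−4.40989) = 3.00000 + 0.298560 + 0.159749 + 0.0478116 + 0.0486261 = 3.55475.
⟨E⟩ = 60.3846 meV, ⟨E²⟩ = 26158.3 meV².
C_V/k_B = (⟨E²⟩ − ⟨E⟩²)/(kT)² = (26158.3 − 3646.30)/24057.9 = 0.9357.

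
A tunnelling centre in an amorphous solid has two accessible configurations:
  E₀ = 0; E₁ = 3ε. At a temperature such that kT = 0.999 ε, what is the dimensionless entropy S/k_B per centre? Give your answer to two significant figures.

Eᵢ/kT = 0, 3.003.
Z = Σ e^(−Eᵢ/kT) = e^(−0) + e^(−3.003) = 1.000 + 0.04964 = 1.050.
⟨E⟩ = Σ EᵢPᵢ = 0.1418 ε.
S/k_B = ln Z + ⟨E⟩/kT = ln(1.050) + 0.1418/0.999 = 0.04879 + 0.1419 = 0.19.

0.19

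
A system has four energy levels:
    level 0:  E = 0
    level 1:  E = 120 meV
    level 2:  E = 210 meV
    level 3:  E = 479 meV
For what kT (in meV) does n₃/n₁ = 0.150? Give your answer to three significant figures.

n₃/n₁ = exp[−(E₃−E₁)/kT] = 0.150.
⇒ (E₃−E₁)/kT = ln(1/0.150) = ln(6.6667) = 1.8971.
kT = 359 meV / 1.8971 = 189 meV.

189 meV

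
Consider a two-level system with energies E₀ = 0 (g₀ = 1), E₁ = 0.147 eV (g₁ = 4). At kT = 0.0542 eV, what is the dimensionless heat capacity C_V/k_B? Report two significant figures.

Eᵢ/kT = 0, 2.712.
Z = Σ gᵢe^(−Eᵢ/kT) = 1·e^(−0) + 4·e^(−2.712) = 1.000 + 0.2656 = 1.266.
⟨E⟩ = 0.03084 eV, ⟨E²⟩ = 0.004533 eV².
C_V/k_B = (⟨E²⟩ − ⟨E⟩²)/(kT)² = (0.004533 − 0.0009511)/0.002938 = 1.2.

1.2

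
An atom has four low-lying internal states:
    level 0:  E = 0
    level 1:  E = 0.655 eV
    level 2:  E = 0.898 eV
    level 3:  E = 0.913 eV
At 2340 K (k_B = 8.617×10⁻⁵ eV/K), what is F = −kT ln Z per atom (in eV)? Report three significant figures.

k_BT = 8.617×10⁻⁵ × 2340 K = 0.20164 eV.
Eᵢ/kT = 0, 3.2484, 4.4535, 4.5279.
Z = Σ e^(−Eᵢ/kT) = e^(−0) + e^(−3.2484) + e^(−4.4535) + e^(−4.5279) = 1.0000 + 0.038836 + 0.011638 + 0.010803 = 1.0613.
F = −kT ln Z = −0.20164 × ln(1.0613) = −0.20164 × 0.059495 = -0.0120 eV.

-0.0120 eV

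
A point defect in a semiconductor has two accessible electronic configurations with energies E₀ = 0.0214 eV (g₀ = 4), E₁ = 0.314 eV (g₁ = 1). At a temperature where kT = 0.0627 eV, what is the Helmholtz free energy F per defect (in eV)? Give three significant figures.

-0.0657 eV

Eᵢ/kT = 0.34131, 5.0080.
Z = Σ gᵢe^(−Eᵢ/kT) = 4·e^(−0.34131) + 1·e^(−5.0080) = 2.8434 + 0.0066843 = 2.8501.
F = −kT ln Z = −0.0627 × ln(2.8501) = −0.0627 × 1.0474 = -0.0657 eV.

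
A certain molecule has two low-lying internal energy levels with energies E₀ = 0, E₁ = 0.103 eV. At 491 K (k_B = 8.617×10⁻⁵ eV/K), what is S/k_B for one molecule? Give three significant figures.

0.280

k_BT = 8.617×10⁻⁵ × 491 K = 0.042309 eV.
Eᵢ/kT = 0, 2.4345.
Z = Σ e^(−Eᵢ/kT) = e^(−0) + e^(−2.4345) = 1.0000 + 0.087642 = 1.0876.
⟨E⟩ = Σ EᵢPᵢ = 0.0083000 eV.
S/k_B = ln Z + ⟨E⟩/kT = ln(1.0876) + 0.0083000/0.042309 = 0.083973 + 0.19618 = 0.280.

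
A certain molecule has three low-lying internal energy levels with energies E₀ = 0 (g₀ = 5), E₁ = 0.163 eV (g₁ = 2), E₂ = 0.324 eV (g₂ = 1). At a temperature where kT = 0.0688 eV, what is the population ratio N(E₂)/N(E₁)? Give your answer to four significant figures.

0.04816

n₂/n₁ = (g₂/g₁) exp[−(E₂−E₁)/kT] = (1/2) × exp(−(0.161 eV)/(0.0688 eV)) = (1/2) × exp(-2.34012) = 0.04816.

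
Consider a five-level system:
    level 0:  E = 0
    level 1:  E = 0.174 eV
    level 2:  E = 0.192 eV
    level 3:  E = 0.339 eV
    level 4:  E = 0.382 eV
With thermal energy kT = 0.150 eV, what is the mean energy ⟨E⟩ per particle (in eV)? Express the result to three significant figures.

Eᵢ/kT = 0, 1.1600, 1.2800, 2.2600, 2.5467.
Z = Σ e^(−Eᵢ/kT) = e^(−0) + e^(−1.1600) + e^(−1.2800) + e^(−2.2600) + e^(−2.5467) = 1.0000 + 0.31349 + 0.27804 + 0.10435 + 0.078340 = 1.7742.
⟨E⟩ = Σ Eᵢ e^(−Eᵢ/kT) / Z = (0·1.0000 + 0.174·0.31349 + 0.192·0.27804 + 0.339·0.10435 + 0.382·0.078340) / 1.7742 = 0.0976 eV.

0.0976 eV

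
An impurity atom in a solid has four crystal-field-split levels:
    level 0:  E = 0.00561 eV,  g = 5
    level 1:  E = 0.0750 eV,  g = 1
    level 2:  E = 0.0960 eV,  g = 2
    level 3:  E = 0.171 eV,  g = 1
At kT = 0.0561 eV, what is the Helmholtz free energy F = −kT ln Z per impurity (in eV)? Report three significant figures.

Eᵢ/kT = 0.10000, 1.3369, 1.7112, 3.0481.
Z = Σ gᵢe^(−Eᵢ/kT) = 5·e^(−0.10000) + 1·e^(−1.3369) + 2·e^(−1.7112) + 1·e^(−3.0481) = 4.5242 + 0.26266 + 0.36130 + 0.047449 = 5.1956.
F = −kT ln Z = −0.0561 × ln(5.1956) = −0.0561 × 1.6478 = -0.0924 eV.

-0.0924 eV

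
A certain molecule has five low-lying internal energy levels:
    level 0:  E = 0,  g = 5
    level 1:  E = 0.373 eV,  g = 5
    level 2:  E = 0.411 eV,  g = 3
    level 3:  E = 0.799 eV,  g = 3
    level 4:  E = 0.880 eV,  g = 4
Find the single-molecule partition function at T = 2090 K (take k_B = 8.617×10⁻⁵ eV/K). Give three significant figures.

Z = 6.00

k_BT = 8.617×10⁻⁵ × 2090 K = 0.18010 eV.
Eᵢ/kT = 0, 2.0711, 2.2821, 4.4364, 4.8862.
Z = Σ gᵢe^(−Eᵢ/kT) = 5·e^(−0) + 5·e^(−2.0711) + 3·e^(−2.2821) + 3·e^(−4.4364) + 4·e^(−4.8862) = 5.0000 + 0.63024 + 0.30621 + 0.035515 + 0.030200 = 6.0022.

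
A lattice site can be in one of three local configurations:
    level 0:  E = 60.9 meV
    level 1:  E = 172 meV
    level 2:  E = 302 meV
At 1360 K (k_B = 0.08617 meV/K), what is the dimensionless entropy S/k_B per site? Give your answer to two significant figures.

k_BT = 0.08617 × 1360 K = 117.2 meV.
Eᵢ/kT = 0.5196, 1.468, 2.577.
Z = Σ e^(−Eᵢ/kT) = e^(−0.5196) + e^(−1.468) + e^(−2.577) = 0.5948 + 0.2304 + 0.07600 = 0.9012.
⟨E⟩ = Σ EᵢPᵢ = 109.6 meV.
S/k_B = ln Z + ⟨E⟩/kT = ln(0.9012) + 109.6/117.2 = -0.1040 + 0.9352 = 0.83.

0.83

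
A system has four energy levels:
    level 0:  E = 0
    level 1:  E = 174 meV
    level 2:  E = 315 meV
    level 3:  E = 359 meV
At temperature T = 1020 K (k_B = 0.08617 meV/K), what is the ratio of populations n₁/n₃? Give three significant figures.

8.21

k_BT = 0.08617 × 1020 K = 87.893 meV.
n₁/n₃ = exp[−(E₁−E₃)/kT] = exp(−(-185 meV)/(87.893 meV)) = exp(2.1048) = 8.21.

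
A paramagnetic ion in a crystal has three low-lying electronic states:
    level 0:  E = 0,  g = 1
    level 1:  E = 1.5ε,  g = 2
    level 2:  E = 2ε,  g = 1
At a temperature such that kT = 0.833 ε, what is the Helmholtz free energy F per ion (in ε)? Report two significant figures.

-0.29 ε

Eᵢ/kT = 0, 1.801, 2.401.
Z = Σ gᵢe^(−Eᵢ/kT) = 1·e^(−0) + 2·e^(−1.801) + 1·e^(−2.401) = 1.000 + 0.3303 + 0.09063 = 1.421.
F = −kT ln Z = −0.833 × ln(1.421) = −0.833 × 0.3514 = -0.29 ε.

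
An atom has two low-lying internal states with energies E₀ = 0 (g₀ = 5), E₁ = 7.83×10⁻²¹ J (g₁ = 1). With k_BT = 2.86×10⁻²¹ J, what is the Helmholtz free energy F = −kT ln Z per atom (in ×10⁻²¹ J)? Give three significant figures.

-4.64 ×10⁻²¹ J

Eᵢ/kT = 0, 2.7378.
Z = Σ gᵢe^(−Eᵢ/kT) = 5·e^(−0) + 1·e^(−2.7378) = 5.0000 + 0.064713 = 5.0647.
F = −kT ln Z = −2.86 × ln(5.0647) = −2.86 × 1.6223 = -4.64 ×10⁻²¹ J.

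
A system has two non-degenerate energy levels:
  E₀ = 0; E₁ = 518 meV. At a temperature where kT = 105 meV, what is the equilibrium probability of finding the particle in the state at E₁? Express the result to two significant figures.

Eᵢ/kT = 0, 4.933.
Z = Σ e^(−Eᵢ/kT) = e^(−0) + e^(−4.933) = 1.000 + 0.007205 = 1.007.
P₁ = e^(−E₁/kT) / Z = 0.007205/1.007 = 0.0072.

0.0072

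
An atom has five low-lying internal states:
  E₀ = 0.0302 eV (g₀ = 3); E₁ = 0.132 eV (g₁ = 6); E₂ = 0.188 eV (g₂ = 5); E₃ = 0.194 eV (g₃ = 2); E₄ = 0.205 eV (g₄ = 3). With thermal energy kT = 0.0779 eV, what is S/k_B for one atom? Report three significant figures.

2.57

Eᵢ/kT = 0.38768, 1.6945, 2.4134, 2.4904, 2.6316.
Z = Σ gᵢe^(−Eᵢ/kT) = 3·e^(−0.38768) + 6·e^(−1.6945) + 5·e^(−2.4134) + 2·e^(−2.4904) + 3·e^(−2.6316) = 2.0359 + 1.1021 + 0.44755 + 0.16575 + 0.21589 = 3.9672.
⟨E⟩ = Σ EᵢPᵢ = 0.092638 eV.
S/k_B = ln Z + ⟨E⟩/kT = ln(3.9672) + 0.092638/0.0779 = 1.3781 + 1.1892 = 2.57.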